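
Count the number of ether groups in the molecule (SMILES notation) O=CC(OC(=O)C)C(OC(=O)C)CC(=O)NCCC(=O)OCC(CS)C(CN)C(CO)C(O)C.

0

terminal –CHO: carbonyl C bonded to H and C → aldehyde.
pendant –OC(=O)CH3: an acyloxy group → ester.
pendant –OC(=O)CH3: an acyloxy group → ester.
–C(=O)–N– linkage → amide (the N is not an amine).
–C(=O)–O–C with C on the carbonyl side → ester.
pendant –CH2SH → thiol.
pendant –CH2NH2: N on sp³ C, no adjacent C=O → amine.
pendant –CH2OH on an sp³ backbone C → alcohol.
–OH on an sp³ carbon → alcohol (secondary).
No segment is a ether: CH(OCOCH3) is ester, not ether; CH(OCOCH3) is ester, not ether; CH2COOCH2 is ester, not ether. → 0.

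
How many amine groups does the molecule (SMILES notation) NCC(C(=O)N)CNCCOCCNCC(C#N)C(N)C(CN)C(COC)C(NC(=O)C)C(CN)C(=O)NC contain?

6

Reading the structure from left to right:
  H2NCH2: –NH2 on an sp³ carbon with no adjacent C=O → amine.
  CH(CONH2): pendant –CONH2: carbonyl C bonded to C and N → amide.
  CH2NHCH2: C–N–C with sp³ carbons and no adjacent C=O → amine (secondary).
  CH2OCH2: C–O–C with sp³ carbons on both sides and no adjacent C=O → ether.
  CH2NHCH2: C–N–C with sp³ carbons and no adjacent C=O → amine (secondary).
  CH(CN): pendant –C≡N: nitrile.
  CH(NH2): –NH2 on an sp³ carbon with no adjacent C=O → amine.
  CH(CH2NH2): pendant –CH2NH2: N on sp³ C, no adjacent C=O → amine.
  CH(CH2OCH3): pendant –CH2OCH3: C–O–C linkage → ether.
  CH(NHCOCH3): pendant –NHC(=O)CH3: N bonded to a carbonyl → amide (not amine).
  CH(CH2NH2): pendant –CH2NH2: N on sp³ C, no adjacent C=O → amine.
  CONHCH3: –C(=O)NHCH3: carbonyl C bonded to C and to N → amide (the N is not an amine).
Amine appears at: H2NCH2, CH2NHCH2, CH2NHCH2, CH(NH2), CH(CH2NH2), CH(CH2NH2) → 6.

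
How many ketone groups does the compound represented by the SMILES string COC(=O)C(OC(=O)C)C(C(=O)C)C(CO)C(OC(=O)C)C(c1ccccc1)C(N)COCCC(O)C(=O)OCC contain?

Reading the structure from left to right:
  CH3OOC: CH3O–C(=O)–: carbonyl C bonded to C and to –OCH3 → ester (not ketone + ether).
  CH(OCOCH3): pendant –OC(=O)CH3: an acyloxy group → ester.
  CH(COCH3): pendant –COCH3: carbonyl C bonded to two carbons → ketone.
  CH(CH2OH): pendant –CH2OH on an sp³ backbone C → alcohol.
  CH(OCOCH3): pendant –OC(=O)CH3: an acyloxy group → ester.
  CH(C6H5): pendant –C6H5: benzene ring → arene.
  CH(NH2): –NH2 on an sp³ carbon with no adjacent C=O → amine.
  CH2OCH2: C–O–C with sp³ carbons on both sides and no adjacent C=O → ether.
  CH(OH): –OH on an sp³ carbon → alcohol (secondary).
  COOCH2CH3: –C(=O)OCH2CH3: carbonyl C bonded to C and to –OEt → ester.
Ketone appears at: CH(COCH3) → 1.

1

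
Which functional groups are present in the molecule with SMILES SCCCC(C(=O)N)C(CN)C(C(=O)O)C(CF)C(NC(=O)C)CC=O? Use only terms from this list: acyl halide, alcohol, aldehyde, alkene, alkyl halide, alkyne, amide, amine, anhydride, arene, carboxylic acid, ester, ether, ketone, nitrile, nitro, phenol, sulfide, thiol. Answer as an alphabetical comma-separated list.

Working along the chain:
  HSCH2: –SH on an sp³ carbon → thiol.
  CH(CONH2): pendant –CONH2: carbonyl C bonded to C and N → amide.
  CH(CH2NH2): pendant –CH2NH2: N on sp³ C, no adjacent C=O → amine.
  CH(COOH): pendant –COOH: carbonyl C bonded to C and –OH → carboxylic acid.
  CH(CH2F): pendant –CH2X: halogen on sp³ carbon → alkyl halide.
  CH(NHCOCH3): pendant –NHC(=O)CH3: N bonded to a carbonyl → amide (not amine).
  CHO: terminal –CHO: carbonyl C bonded to H and C → aldehyde.

aldehyde, alkyl halide, amide, amine, carboxylic acid, thiol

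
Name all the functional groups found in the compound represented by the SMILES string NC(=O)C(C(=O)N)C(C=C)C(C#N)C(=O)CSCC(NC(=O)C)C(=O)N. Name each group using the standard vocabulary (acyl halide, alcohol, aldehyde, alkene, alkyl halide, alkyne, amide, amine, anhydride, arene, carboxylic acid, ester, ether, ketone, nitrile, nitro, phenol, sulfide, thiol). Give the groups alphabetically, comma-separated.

–C(=O)NH2: carbonyl C bonded to C and to N → amide (the N is not a separate amine).
pendant –CONH2: carbonyl C bonded to C and N → amide.
pendant –CH=CH2: C=C double bond → alkene.
pendant –C≡N: nitrile.
–C(=O)– with carbon on both sides → ketone.
C–S–C linkage → sulfide (thioether).
pendant –NHC(=O)CH3: N bonded to a carbonyl → amide (not amine).
–C(=O)NH2: carbonyl C bonded to C and to N → amide (the N is not a separate amine).

alkene, amide, ketone, nitrile, sulfide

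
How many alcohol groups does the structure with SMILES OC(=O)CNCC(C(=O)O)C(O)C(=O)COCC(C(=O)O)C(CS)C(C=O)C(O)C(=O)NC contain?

2

Working along the chain:
  HOOC: –COOH: carbonyl C bonded to –OH and C → carboxylic acid (the –OH is not a separate alcohol).
  CH2NHCH2: C–N–C with sp³ carbons and no adjacent C=O → amine (secondary).
  CH(COOH): pendant –COOH: carbonyl C bonded to C and –OH → carboxylic acid.
  CH(OH): –OH on an sp³ carbon → alcohol (secondary).
  CO: –C(=O)– with carbon on both sides → ketone.
  CH2OCH2: C–O–C with sp³ carbons on both sides and no adjacent C=O → ether.
  CH(COOH): pendant –COOH: carbonyl C bonded to C and –OH → carboxylic acid.
  CH(CH2SH): pendant –CH2SH → thiol.
  CH(CHO): pendant –CHO: carbonyl C bonded to C and H → aldehyde.
  CH(OH): –OH on an sp³ carbon → alcohol (secondary).
  CONHCH3: –C(=O)NHCH3: carbonyl C bonded to C and to N → amide (the N is not an amine).
Alcohol appears at: CH(OH), CH(OH) → 2.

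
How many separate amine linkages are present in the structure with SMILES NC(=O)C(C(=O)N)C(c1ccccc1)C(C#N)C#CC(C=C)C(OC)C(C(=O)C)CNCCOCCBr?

Taking each segment in turn:
  H2NCO: –C(=O)NH2: carbonyl C bonded to C and to N → amide (the N is not a separate amine).
  CH(CONH2): pendant –CONH2: carbonyl C bonded to C and N → amide.
  CH(C6H5): pendant –C6H5: benzene ring → arene.
  CH(CN): pendant –C≡N: nitrile.
  C≡C: C≡C triple bond → alkyne.
  CH(CH=CH2): pendant –CH=CH2: C=C double bond → alkene.
  CH(OCH3): pendant –OCH3: C–O–C with sp³ C, no adjacent C=O → ether.
  CH(COCH3): pendant –COCH3: carbonyl C bonded to two carbons → ketone.
  CH2NHCH2: C–N–C with sp³ carbons and no adjacent C=O → amine (secondary).
  CH2OCH2: C–O–C with sp³ carbons on both sides and no adjacent C=O → ether.
  CH2Br: halogen on an sp³ carbon → alkyl halide.
Amine appears at: CH2NHCH2 → 1.

1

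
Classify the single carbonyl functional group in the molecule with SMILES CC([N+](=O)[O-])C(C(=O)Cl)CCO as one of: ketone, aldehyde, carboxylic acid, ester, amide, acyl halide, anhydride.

acyl halide

The carbonyl is in the CH(COCl) segment: pendant –C(=O)X: carbonyl C bonded to C and halogen → acyl halide.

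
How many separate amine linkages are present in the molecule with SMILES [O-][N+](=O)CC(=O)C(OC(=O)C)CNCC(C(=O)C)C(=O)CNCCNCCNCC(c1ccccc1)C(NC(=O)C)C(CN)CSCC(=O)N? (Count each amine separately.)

5

Taking each segment in turn:
  O2NCH2: –NO2 on carbon → nitro group.
  CO: –C(=O)– with carbon on both sides → ketone.
  CH(OCOCH3): pendant –OC(=O)CH3: an acyloxy group → ester.
  CH2NHCH2: C–N–C with sp³ carbons and no adjacent C=O → amine (secondary).
  CH(COCH3): pendant –COCH3: carbonyl C bonded to two carbons → ketone.
  CO: –C(=O)– with carbon on both sides → ketone.
  CH2NHCH2: C–N–C with sp³ carbons and no adjacent C=O → amine (secondary).
  CH2NHCH2: C–N–C with sp³ carbons and no adjacent C=O → amine (secondary).
  CH2NHCH2: C–N–C with sp³ carbons and no adjacent C=O → amine (secondary).
  CH(C6H5): pendant –C6H5: benzene ring → arene.
  CH(NHCOCH3): pendant –NHC(=O)CH3: N bonded to a carbonyl → amide (not amine).
  CH(CH2NH2): pendant –CH2NH2: N on sp³ C, no adjacent C=O → amine.
  CH2SCH2: C–S–C linkage → sulfide (thioether).
  CONH2: –C(=O)NH2: carbonyl C bonded to C and to N → amide (the N is not a separate amine).
Amine appears at: CH2NHCH2, CH2NHCH2, CH2NHCH2, CH2NHCH2, CH(CH2NH2) → 5.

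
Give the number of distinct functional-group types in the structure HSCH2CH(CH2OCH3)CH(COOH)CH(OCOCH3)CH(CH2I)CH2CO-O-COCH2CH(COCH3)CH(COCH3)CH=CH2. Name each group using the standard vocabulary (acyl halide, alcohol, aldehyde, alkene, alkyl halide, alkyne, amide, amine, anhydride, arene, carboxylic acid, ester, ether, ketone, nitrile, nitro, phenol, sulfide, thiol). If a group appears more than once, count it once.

8

–SH on an sp³ carbon → thiol.
pendant –CH2OCH3: C–O–C linkage → ether.
pendant –COOH: carbonyl C bonded to C and –OH → carboxylic acid.
pendant –OC(=O)CH3: an acyloxy group → ester.
pendant –CH2X: halogen on sp³ carbon → alkyl halide.
two acyl groups sharing one oxygen, –C(=O)–O–C(=O)– → anhydride.
pendant –COCH3: carbonyl C bonded to two carbons → ketone.
pendant –COCH3: carbonyl C bonded to two carbons → ketone.
C=C double bond → alkene.
Distinct types present: alkene, alkyl halide, anhydride, carboxylic acid, ester, ether, ketone, thiol.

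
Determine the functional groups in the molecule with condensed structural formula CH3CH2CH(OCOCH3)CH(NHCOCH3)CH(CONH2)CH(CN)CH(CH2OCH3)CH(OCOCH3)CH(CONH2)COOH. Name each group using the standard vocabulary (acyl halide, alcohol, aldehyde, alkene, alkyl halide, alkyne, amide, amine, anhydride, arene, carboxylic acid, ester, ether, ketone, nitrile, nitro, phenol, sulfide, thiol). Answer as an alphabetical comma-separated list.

amide, carboxylic acid, ester, ether, nitrile

pendant –OC(=O)CH3: an acyloxy group → ester.
pendant –NHC(=O)CH3: N bonded to a carbonyl → amide (not amine).
pendant –CONH2: carbonyl C bonded to C and N → amide.
pendant –C≡N: nitrile.
pendant –CH2OCH3: C–O–C linkage → ether.
pendant –OC(=O)CH3: an acyloxy group → ester.
pendant –CONH2: carbonyl C bonded to C and N → amide.
–COOH: carbonyl C bonded to –OH and C → carboxylic acid (the –OH is not a separate alcohol).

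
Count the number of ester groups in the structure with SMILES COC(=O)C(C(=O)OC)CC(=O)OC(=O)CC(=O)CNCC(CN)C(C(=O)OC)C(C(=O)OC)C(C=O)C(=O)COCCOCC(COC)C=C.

4

Working along the chain:
  CH3OOC: CH3O–C(=O)–: carbonyl C bonded to C and to –OCH3 → ester (not ketone + ether).
  CH(COOCH3): pendant –COOCH3: carbonyl C bonded to C and –OCH3 → ester.
  CH2CO-O-COCH2: two acyl groups sharing one oxygen, –C(=O)–O–C(=O)– → anhydride.
  CO: –C(=O)– with carbon on both sides → ketone.
  CH2NHCH2: C–N–C with sp³ carbons and no adjacent C=O → amine (secondary).
  CH(CH2NH2): pendant –CH2NH2: N on sp³ C, no adjacent C=O → amine.
  CH(COOCH3): pendant –COOCH3: carbonyl C bonded to C and –OCH3 → ester.
  CH(COOCH3): pendant –COOCH3: carbonyl C bonded to C and –OCH3 → ester.
  CH(CHO): pendant –CHO: carbonyl C bonded to C and H → aldehyde.
  CO: –C(=O)– with carbon on both sides → ketone.
  CH2OCH2: C–O–C with sp³ carbons on both sides and no adjacent C=O → ether.
  CH2OCH2: C–O–C with sp³ carbons on both sides and no adjacent C=O → ether.
  CH(CH2OCH3): pendant –CH2OCH3: C–O–C linkage → ether.
  CH=CH2: C=C double bond → alkene.
Ester appears at: CH3OOC, CH(COOCH3), CH(COOCH3), CH(COOCH3) → 4.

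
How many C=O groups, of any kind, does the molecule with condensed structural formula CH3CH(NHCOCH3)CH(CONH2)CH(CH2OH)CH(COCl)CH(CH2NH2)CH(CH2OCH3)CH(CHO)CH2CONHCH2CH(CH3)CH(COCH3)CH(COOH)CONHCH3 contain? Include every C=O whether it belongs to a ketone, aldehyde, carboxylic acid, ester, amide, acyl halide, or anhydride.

CH(NHCOCH3): amide, 1 C=O (running total 1).
CH(CONH2): amide, 1 C=O (running total 2).
CH(COCl): acyl halide, 1 C=O (running total 3).
CH(CHO): aldehyde, 1 C=O (running total 4).
CH2CONHCH2: amide, 1 C=O (running total 5).
CH(COCH3): ketone, 1 C=O (running total 6).
CH(COOH): carboxylic acid, 1 C=O (running total 7).
CONHCH3: amide, 1 C=O (running total 8).

8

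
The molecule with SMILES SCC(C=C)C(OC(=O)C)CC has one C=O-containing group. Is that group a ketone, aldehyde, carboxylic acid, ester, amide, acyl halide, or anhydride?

ester

The carbonyl is in the CH(OCOCH3) segment: pendant –OC(=O)CH3: an acyloxy group → ester.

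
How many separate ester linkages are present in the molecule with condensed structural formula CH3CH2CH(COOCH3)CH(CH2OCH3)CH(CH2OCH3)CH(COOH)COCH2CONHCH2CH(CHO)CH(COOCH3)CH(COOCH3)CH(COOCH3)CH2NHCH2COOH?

Working along the chain:
  CH(COOCH3): pendant –COOCH3: carbonyl C bonded to C and –OCH3 → ester.
  CH(CH2OCH3): pendant –CH2OCH3: C–O–C linkage → ether.
  CH(CH2OCH3): pendant –CH2OCH3: C–O–C linkage → ether.
  CH(COOH): pendant –COOH: carbonyl C bonded to C and –OH → carboxylic acid.
  CO: –C(=O)– with carbon on both sides → ketone.
  CH2CONHCH2: –C(=O)–N– linkage → amide (the N is not an amine).
  CH(CHO): pendant –CHO: carbonyl C bonded to C and H → aldehyde.
  CH(COOCH3): pendant –COOCH3: carbonyl C bonded to C and –OCH3 → ester.
  CH(COOCH3): pendant –COOCH3: carbonyl C bonded to C and –OCH3 → ester.
  CH(COOCH3): pendant –COOCH3: carbonyl C bonded to C and –OCH3 → ester.
  CH2NHCH2: C–N–C with sp³ carbons and no adjacent C=O → amine (secondary).
  COOH: –COOH: carbonyl C bonded to –OH and C → carboxylic acid (the –OH is not a separate alcohol).
Ester appears at: CH(COOCH3), CH(COOCH3), CH(COOCH3), CH(COOCH3) → 4.

4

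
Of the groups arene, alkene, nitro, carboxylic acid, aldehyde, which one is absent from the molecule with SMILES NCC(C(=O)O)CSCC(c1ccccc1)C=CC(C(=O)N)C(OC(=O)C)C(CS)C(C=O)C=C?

arene: present (CH(C6H5) — pendant –C6H5: benzene ring → arene).
alkene: present (CH=CH — C=C double bond → alkene).
carboxylic acid: present (CH(COOH) — pendant –COOH: carbonyl C bonded to C and –OH → carboxylic acid).
aldehyde: present (CH(CHO) — pendant –CHO: carbonyl C bonded to C and H → aldehyde).
nitro: no segment matches this pattern.

nitro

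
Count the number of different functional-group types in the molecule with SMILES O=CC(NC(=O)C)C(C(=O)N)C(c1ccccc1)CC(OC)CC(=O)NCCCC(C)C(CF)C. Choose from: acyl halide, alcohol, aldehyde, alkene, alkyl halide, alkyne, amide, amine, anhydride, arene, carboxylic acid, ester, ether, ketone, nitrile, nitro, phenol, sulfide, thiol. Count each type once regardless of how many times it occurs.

terminal –CHO: carbonyl C bonded to H and C → aldehyde.
pendant –NHC(=O)CH3: N bonded to a carbonyl → amide (not amine).
pendant –CONH2: carbonyl C bonded to C and N → amide.
pendant –C6H5: benzene ring → arene.
pendant –OCH3: C–O–C with sp³ C, no adjacent C=O → ether.
–C(=O)–N– linkage → amide (the N is not an amine).
pendant –CH2X: halogen on sp³ carbon → alkyl halide.
Distinct types present: aldehyde, alkyl halide, amide, arene, ether.

5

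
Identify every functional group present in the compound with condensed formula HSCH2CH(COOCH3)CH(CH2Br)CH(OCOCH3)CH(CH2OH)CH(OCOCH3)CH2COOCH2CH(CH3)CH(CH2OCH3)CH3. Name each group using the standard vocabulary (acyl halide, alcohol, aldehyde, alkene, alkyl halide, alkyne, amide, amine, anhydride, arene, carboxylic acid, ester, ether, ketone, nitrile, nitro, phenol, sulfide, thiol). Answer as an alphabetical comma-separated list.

alcohol, alkyl halide, ester, ether, thiol

Working along the chain:
  HSCH2: –SH on an sp³ carbon → thiol.
  CH(COOCH3): pendant –COOCH3: carbonyl C bonded to C and –OCH3 → ester.
  CH(CH2Br): pendant –CH2X: halogen on sp³ carbon → alkyl halide.
  CH(OCOCH3): pendant –OC(=O)CH3: an acyloxy group → ester.
  CH(CH2OH): pendant –CH2OH on an sp³ backbone C → alcohol.
  CH(OCOCH3): pendant –OC(=O)CH3: an acyloxy group → ester.
  CH2COOCH2: –C(=O)–O–C with C on the carbonyl side → ester.
  CH(CH2OCH3): pendant –CH2OCH3: C–O–C linkage → ether.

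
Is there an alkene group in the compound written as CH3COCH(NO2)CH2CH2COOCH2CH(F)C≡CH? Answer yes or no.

Reading the structure from left to right:
  CO: –C(=O)– with carbon on both sides → ketone.
  CH(NO2): –NO2 on an sp³ carbon → nitro (the N=O is not a carbonyl).
  CH2COOCH2: –C(=O)–O–C with C on the carbonyl side → ester.
  CH(F): halogen on an sp³ carbon → alkyl halide.
  C≡CH: C≡C triple bond → alkyne.
The groups actually present are: alkyl halide, alkyne, ester, ketone, nitro.

no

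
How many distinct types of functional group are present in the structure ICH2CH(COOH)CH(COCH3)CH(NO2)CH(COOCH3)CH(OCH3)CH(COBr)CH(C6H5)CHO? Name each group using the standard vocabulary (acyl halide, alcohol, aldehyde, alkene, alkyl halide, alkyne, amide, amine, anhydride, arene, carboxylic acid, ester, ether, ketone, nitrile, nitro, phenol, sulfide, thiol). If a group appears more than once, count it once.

9

halogen on an sp³ carbon → alkyl halide.
pendant –COOH: carbonyl C bonded to C and –OH → carboxylic acid.
pendant –COCH3: carbonyl C bonded to two carbons → ketone.
–NO2 on an sp³ carbon → nitro (the N=O is not a carbonyl).
pendant –COOCH3: carbonyl C bonded to C and –OCH3 → ester.
pendant –OCH3: C–O–C with sp³ C, no adjacent C=O → ether.
pendant –C(=O)X: carbonyl C bonded to C and halogen → acyl halide.
pendant –C6H5: benzene ring → arene.
terminal –CHO: carbonyl C bonded to H and C → aldehyde.
Distinct types present: acyl halide, aldehyde, alkyl halide, arene, carboxylic acid, ester, ether, ketone, nitro.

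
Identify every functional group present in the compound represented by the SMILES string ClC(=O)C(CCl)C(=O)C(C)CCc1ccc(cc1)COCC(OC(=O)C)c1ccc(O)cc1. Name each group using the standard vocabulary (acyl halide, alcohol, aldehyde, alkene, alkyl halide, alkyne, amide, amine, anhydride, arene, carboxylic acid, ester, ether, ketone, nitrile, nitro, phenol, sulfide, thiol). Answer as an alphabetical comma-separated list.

acyl halide, alkyl halide, arene, ester, ether, ketone, phenol

Reading the structure from left to right:
  ClCO: –C(=O)Cl: carbonyl C bonded to C and to a halogen → acyl halide (not alkyl halide).
  CH(CH2Cl): pendant –CH2X: halogen on sp³ carbon → alkyl halide.
  CO: –C(=O)– with carbon on both sides → ketone.
  C6H4: para-disubstituted benzene ring → arene.
  CH2OCH2: C–O–C with sp³ carbons on both sides and no adjacent C=O → ether.
  CH(OCOCH3): pendant –OC(=O)CH3: an acyloxy group → ester.
  C6H4OH: –OH attached directly to an aromatic ring → phenol (not alcohol); the ring itself is an arene.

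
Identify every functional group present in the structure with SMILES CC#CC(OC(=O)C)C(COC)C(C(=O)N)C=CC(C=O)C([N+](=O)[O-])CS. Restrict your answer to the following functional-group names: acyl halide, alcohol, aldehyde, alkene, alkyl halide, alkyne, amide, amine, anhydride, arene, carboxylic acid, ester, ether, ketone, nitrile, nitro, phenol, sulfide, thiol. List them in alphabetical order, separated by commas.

aldehyde, alkene, alkyne, amide, ester, ether, nitro, thiol

Working along the chain:
  C≡C: C≡C triple bond → alkyne.
  CH(OCOCH3): pendant –OC(=O)CH3: an acyloxy group → ester.
  CH(CH2OCH3): pendant –CH2OCH3: C–O–C linkage → ether.
  CH(CONH2): pendant –CONH2: carbonyl C bonded to C and N → amide.
  CH=CH: C=C double bond → alkene.
  CH(CHO): pendant –CHO: carbonyl C bonded to C and H → aldehyde.
  CH(NO2): –NO2 on an sp³ carbon → nitro (the N=O is not a carbonyl).
  CH2SH: –SH on an sp³ carbon → thiol.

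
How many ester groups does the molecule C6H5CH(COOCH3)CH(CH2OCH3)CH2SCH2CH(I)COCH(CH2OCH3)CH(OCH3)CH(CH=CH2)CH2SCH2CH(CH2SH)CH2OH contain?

1

Working along the chain:
  C6H5: C6H5– phenyl ring → arene.
  CH(COOCH3): pendant –COOCH3: carbonyl C bonded to C and –OCH3 → ester.
  CH(CH2OCH3): pendant –CH2OCH3: C–O–C linkage → ether.
  CH2SCH2: C–S–C linkage → sulfide (thioether).
  CH(I): halogen on an sp³ carbon → alkyl halide.
  CO: –C(=O)– with carbon on both sides → ketone.
  CH(CH2OCH3): pendant –CH2OCH3: C–O–C linkage → ether.
  CH(OCH3): pendant –OCH3: C–O–C with sp³ C, no adjacent C=O → ether.
  CH(CH=CH2): pendant –CH=CH2: C=C double bond → alkene.
  CH2SCH2: C–S–C linkage → sulfide (thioether).
  CH(CH2SH): pendant –CH2SH → thiol.
  CH2OH: –OH on an sp³ carbon → alcohol.
Ester appears at: CH(COOCH3) → 1.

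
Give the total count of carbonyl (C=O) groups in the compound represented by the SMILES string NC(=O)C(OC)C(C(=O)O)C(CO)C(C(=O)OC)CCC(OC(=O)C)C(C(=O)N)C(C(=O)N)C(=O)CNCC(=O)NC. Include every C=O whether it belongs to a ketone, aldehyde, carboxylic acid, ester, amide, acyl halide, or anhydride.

8

H2NCO: amide, 1 C=O (running total 1).
CH(COOH): carboxylic acid, 1 C=O (running total 2).
CH(COOCH3): ester, 1 C=O (running total 3).
CH(OCOCH3): ester, 1 C=O (running total 4).
CH(CONH2): amide, 1 C=O (running total 5).
CH(CONH2): amide, 1 C=O (running total 6).
CO: ketone, 1 C=O (running total 7).
CONHCH3: amide, 1 C=O (running total 8).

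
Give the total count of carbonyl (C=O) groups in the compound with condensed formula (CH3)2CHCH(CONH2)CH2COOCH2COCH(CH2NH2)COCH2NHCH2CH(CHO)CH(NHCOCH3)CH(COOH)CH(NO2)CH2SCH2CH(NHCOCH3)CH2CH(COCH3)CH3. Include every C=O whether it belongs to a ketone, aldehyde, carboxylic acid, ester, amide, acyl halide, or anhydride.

9

CH(CONH2): amide, 1 C=O (running total 1).
CH2COOCH2: ester, 1 C=O (running total 2).
CO: ketone, 1 C=O (running total 3).
CO: ketone, 1 C=O (running total 4).
CH(CHO): aldehyde, 1 C=O (running total 5).
CH(NHCOCH3): amide, 1 C=O (running total 6).
CH(COOH): carboxylic acid, 1 C=O (running total 7).
CH(NHCOCH3): amide, 1 C=O (running total 8).
CH(COCH3): ketone, 1 C=O (running total 9).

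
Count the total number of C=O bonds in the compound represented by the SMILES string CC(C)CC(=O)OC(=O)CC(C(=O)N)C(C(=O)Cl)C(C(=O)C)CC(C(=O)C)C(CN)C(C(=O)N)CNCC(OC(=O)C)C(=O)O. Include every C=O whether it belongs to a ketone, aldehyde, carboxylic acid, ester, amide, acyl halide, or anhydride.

9

CH2CO-O-COCH2: anhydride, 2 C=O (running total 2).
CH(CONH2): amide, 1 C=O (running total 3).
CH(COCl): acyl halide, 1 C=O (running total 4).
CH(COCH3): ketone, 1 C=O (running total 5).
CH(COCH3): ketone, 1 C=O (running total 6).
CH(CONH2): amide, 1 C=O (running total 7).
CH(OCOCH3): ester, 1 C=O (running total 8).
COOH: carboxylic acid, 1 C=O (running total 9).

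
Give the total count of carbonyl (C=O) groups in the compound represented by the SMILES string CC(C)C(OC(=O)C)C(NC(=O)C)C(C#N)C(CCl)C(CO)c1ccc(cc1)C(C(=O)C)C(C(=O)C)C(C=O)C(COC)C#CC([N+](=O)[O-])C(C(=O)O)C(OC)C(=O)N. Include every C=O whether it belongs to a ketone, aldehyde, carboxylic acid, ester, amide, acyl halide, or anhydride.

7

CH(OCOCH3): ester, 1 C=O (running total 1).
CH(NHCOCH3): amide, 1 C=O (running total 2).
CH(COCH3): ketone, 1 C=O (running total 3).
CH(COCH3): ketone, 1 C=O (running total 4).
CH(CHO): aldehyde, 1 C=O (running total 5).
CH(COOH): carboxylic acid, 1 C=O (running total 6).
CONH2: amide, 1 C=O (running total 7).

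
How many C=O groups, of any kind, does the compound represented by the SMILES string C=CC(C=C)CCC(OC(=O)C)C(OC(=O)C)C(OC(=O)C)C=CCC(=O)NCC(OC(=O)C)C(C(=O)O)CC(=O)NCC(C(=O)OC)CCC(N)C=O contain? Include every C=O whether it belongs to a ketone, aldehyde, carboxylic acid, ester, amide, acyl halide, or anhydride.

9

CH(OCOCH3): ester, 1 C=O (running total 1).
CH(OCOCH3): ester, 1 C=O (running total 2).
CH(OCOCH3): ester, 1 C=O (running total 3).
CH2CONHCH2: amide, 1 C=O (running total 4).
CH(OCOCH3): ester, 1 C=O (running total 5).
CH(COOH): carboxylic acid, 1 C=O (running total 6).
CH2CONHCH2: amide, 1 C=O (running total 7).
CH(COOCH3): ester, 1 C=O (running total 8).
CHO: aldehyde, 1 C=O (running total 9).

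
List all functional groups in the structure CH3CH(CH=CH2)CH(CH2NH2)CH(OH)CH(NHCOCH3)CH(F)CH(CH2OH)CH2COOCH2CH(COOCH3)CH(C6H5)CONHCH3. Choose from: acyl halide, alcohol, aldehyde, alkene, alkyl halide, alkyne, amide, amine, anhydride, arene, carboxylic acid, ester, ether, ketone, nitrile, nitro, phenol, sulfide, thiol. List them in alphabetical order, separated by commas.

alcohol, alkene, alkyl halide, amide, amine, arene, ester

Working along the chain:
  CH(CH=CH2): pendant –CH=CH2: C=C double bond → alkene.
  CH(CH2NH2): pendant –CH2NH2: N on sp³ C, no adjacent C=O → amine.
  CH(OH): –OH on an sp³ carbon → alcohol (secondary).
  CH(NHCOCH3): pendant –NHC(=O)CH3: N bonded to a carbonyl → amide (not amine).
  CH(F): halogen on an sp³ carbon → alkyl halide.
  CH(CH2OH): pendant –CH2OH on an sp³ backbone C → alcohol.
  CH2COOCH2: –C(=O)–O–C with C on the carbonyl side → ester.
  CH(COOCH3): pendant –COOCH3: carbonyl C bonded to C and –OCH3 → ester.
  CH(C6H5): pendant –C6H5: benzene ring → arene.
  CONHCH3: –C(=O)NHCH3: carbonyl C bonded to C and to N → amide (the N is not an amine).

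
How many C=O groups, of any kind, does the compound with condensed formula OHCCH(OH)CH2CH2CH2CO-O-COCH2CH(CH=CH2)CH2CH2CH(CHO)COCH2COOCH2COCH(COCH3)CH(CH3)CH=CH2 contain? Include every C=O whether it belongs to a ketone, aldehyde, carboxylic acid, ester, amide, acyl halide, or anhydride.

8

OHC: aldehyde, 1 C=O (running total 1).
CH2CO-O-COCH2: anhydride, 2 C=O (running total 3).
CH(CHO): aldehyde, 1 C=O (running total 4).
CO: ketone, 1 C=O (running total 5).
CH2COOCH2: ester, 1 C=O (running total 6).
CO: ketone, 1 C=O (running total 7).
CH(COCH3): ketone, 1 C=O (running total 8).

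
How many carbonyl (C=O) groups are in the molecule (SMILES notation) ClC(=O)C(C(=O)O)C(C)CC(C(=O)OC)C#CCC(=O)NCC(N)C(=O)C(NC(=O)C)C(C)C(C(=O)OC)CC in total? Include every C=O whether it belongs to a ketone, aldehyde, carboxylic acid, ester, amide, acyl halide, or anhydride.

7

ClCO: acyl halide, 1 C=O (running total 1).
CH(COOH): carboxylic acid, 1 C=O (running total 2).
CH(COOCH3): ester, 1 C=O (running total 3).
CH2CONHCH2: amide, 1 C=O (running total 4).
CO: ketone, 1 C=O (running total 5).
CH(NHCOCH3): amide, 1 C=O (running total 6).
CH(COOCH3): ester, 1 C=O (running total 7).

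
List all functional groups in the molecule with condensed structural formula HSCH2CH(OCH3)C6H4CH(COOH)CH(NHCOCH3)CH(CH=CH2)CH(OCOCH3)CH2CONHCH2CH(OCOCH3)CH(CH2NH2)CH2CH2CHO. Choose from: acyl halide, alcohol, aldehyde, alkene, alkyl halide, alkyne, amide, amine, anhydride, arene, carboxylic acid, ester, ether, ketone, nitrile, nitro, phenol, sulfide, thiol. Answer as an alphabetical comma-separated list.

aldehyde, alkene, amide, amine, arene, carboxylic acid, ester, ether, thiol

Reading the structure from left to right:
  HSCH2: –SH on an sp³ carbon → thiol.
  CH(OCH3): pendant –OCH3: C–O–C with sp³ C, no adjacent C=O → ether.
  C6H4: para-disubstituted benzene ring → arene.
  CH(COOH): pendant –COOH: carbonyl C bonded to C and –OH → carboxylic acid.
  CH(NHCOCH3): pendant –NHC(=O)CH3: N bonded to a carbonyl → amide (not amine).
  CH(CH=CH2): pendant –CH=CH2: C=C double bond → alkene.
  CH(OCOCH3): pendant –OC(=O)CH3: an acyloxy group → ester.
  CH2CONHCH2: –C(=O)–N– linkage → amide (the N is not an amine).
  CH(OCOCH3): pendant –OC(=O)CH3: an acyloxy group → ester.
  CH(CH2NH2): pendant –CH2NH2: N on sp³ C, no adjacent C=O → amine.
  CHO: terminal –CHO: carbonyl C bonded to H and C → aldehyde.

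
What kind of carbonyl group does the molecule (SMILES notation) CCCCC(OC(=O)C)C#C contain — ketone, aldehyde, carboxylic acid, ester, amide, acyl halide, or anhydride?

ester

The carbonyl is in the CH(OCOCH3) segment: pendant –OC(=O)CH3: an acyloxy group → ester.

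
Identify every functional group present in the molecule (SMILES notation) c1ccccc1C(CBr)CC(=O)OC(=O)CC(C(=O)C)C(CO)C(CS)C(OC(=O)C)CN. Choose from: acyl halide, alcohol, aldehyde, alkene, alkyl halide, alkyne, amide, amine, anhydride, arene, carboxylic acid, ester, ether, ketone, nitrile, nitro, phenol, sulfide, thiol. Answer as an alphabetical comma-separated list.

alcohol, alkyl halide, amine, anhydride, arene, ester, ketone, thiol

C6H5– phenyl ring → arene.
pendant –CH2X: halogen on sp³ carbon → alkyl halide.
two acyl groups sharing one oxygen, –C(=O)–O–C(=O)– → anhydride.
pendant –COCH3: carbonyl C bonded to two carbons → ketone.
pendant –CH2OH on an sp³ backbone C → alcohol.
pendant –CH2SH → thiol.
pendant –OC(=O)CH3: an acyloxy group → ester.
–NH2 on an sp³ carbon with no adjacent C=O → amine.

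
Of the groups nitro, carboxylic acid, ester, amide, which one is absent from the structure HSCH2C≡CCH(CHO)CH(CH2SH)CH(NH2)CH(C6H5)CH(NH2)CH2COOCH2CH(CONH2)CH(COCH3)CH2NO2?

carboxylic acid

ester: present (CH2COOCH2 — –C(=O)–O–C with C on the carbonyl side → ester).
nitro: present (CH2NO2 — –NO2 on carbon → nitro group).
amide: present (CH(CONH2) — pendant –CONH2: carbonyl C bonded to C and N → amide).
carboxylic acid: absent. In CH2COOCH2, the acyl oxygen is bonded to carbon (–O–C), not to H, so this is an ester. In CH(CONH2), the carbonyl is bonded to nitrogen, not to –OH; that is an amide.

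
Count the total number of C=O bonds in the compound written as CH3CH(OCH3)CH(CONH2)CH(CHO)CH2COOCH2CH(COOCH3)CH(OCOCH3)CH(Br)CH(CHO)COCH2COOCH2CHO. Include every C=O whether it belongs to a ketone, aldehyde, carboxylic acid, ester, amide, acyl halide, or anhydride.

9

CH(CONH2): amide, 1 C=O (running total 1).
CH(CHO): aldehyde, 1 C=O (running total 2).
CH2COOCH2: ester, 1 C=O (running total 3).
CH(COOCH3): ester, 1 C=O (running total 4).
CH(OCOCH3): ester, 1 C=O (running total 5).
CH(CHO): aldehyde, 1 C=O (running total 6).
CO: ketone, 1 C=O (running total 7).
CH2COOCH2: ester, 1 C=O (running total 8).
CHO: aldehyde, 1 C=O (running total 9).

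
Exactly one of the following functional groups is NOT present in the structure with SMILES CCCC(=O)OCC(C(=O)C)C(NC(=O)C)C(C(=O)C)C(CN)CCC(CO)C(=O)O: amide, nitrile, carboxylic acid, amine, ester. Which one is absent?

nitrile

amide: present (CH(NHCOCH3) — pendant –NHC(=O)CH3: N bonded to a carbonyl → amide (not amine)).
ester: present (CH2COOCH2 — –C(=O)–O–C with C on the carbonyl side → ester).
amine: present (CH(CH2NH2) — pendant –CH2NH2: N on sp³ C, no adjacent C=O → amine).
carboxylic acid: present (COOH — –COOH: carbonyl C bonded to –OH and C → carboxylic acid (the –OH is not a separate alcohol)).
nitrile: no segment matches this pattern.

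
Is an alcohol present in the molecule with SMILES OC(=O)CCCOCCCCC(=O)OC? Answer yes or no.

–COOH: carbonyl C bonded to –OH and C → carboxylic acid (the –OH is not a separate alcohol).
C–O–C with sp³ carbons on both sides and no adjacent C=O → ether.
–C(=O)OCH3: carbonyl C bonded to C and to –OCH3 → ester (not ketone + ether).
In HOOC, the –OH sits on a carbonyl carbon, making it part of a carboxylic acid, not an alcohol.
The groups actually present are: carboxylic acid, ester, ether.

no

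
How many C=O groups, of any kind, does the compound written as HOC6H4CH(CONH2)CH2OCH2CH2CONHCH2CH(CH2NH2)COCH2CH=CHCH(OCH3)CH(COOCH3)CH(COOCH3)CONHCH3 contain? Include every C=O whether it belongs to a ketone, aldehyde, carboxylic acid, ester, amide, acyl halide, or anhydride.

CH(CONH2): amide, 1 C=O (running total 1).
CH2CONHCH2: amide, 1 C=O (running total 2).
CO: ketone, 1 C=O (running total 3).
CH(COOCH3): ester, 1 C=O (running total 4).
CH(COOCH3): ester, 1 C=O (running total 5).
CONHCH3: amide, 1 C=O (running total 6).

6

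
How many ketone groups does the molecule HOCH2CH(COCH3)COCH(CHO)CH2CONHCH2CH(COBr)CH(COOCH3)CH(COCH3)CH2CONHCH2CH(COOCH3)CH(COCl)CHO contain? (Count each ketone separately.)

Taking each segment in turn:
  HOCH2: HO– on an sp³ carbon → alcohol.
  CH(COCH3): pendant –COCH3: carbonyl C bonded to two carbons → ketone.
  CO: –C(=O)– with carbon on both sides → ketone.
  CH(CHO): pendant –CHO: carbonyl C bonded to C and H → aldehyde.
  CH2CONHCH2: –C(=O)–N– linkage → amide (the N is not an amine).
  CH(COBr): pendant –C(=O)X: carbonyl C bonded to C and halogen → acyl halide.
  CH(COOCH3): pendant –COOCH3: carbonyl C bonded to C and –OCH3 → ester.
  CH(COCH3): pendant –COCH3: carbonyl C bonded to two carbons → ketone.
  CH2CONHCH2: –C(=O)–N– linkage → amide (the N is not an amine).
  CH(COOCH3): pendant –COOCH3: carbonyl C bonded to C and –OCH3 → ester.
  CH(COCl): pendant –C(=O)X: carbonyl C bonded to C and halogen → acyl halide.
  CHO: terminal –CHO: carbonyl C bonded to H and C → aldehyde.
Ketone appears at: CH(COCH3), CO, CH(COCH3) → 3.

3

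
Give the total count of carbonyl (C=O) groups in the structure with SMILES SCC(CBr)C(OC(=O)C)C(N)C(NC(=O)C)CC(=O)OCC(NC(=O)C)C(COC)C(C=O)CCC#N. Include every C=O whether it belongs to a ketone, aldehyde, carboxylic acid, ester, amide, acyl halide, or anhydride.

CH(OCOCH3): ester, 1 C=O (running total 1).
CH(NHCOCH3): amide, 1 C=O (running total 2).
CH2COOCH2: ester, 1 C=O (running total 3).
CH(NHCOCH3): amide, 1 C=O (running total 4).
CH(CHO): aldehyde, 1 C=O (running total 5).

5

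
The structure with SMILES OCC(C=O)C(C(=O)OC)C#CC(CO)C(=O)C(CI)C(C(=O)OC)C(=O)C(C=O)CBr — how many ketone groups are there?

2

Working along the chain:
  HOCH2: HO– on an sp³ carbon → alcohol.
  CH(CHO): pendant –CHO: carbonyl C bonded to C and H → aldehyde.
  CH(COOCH3): pendant –COOCH3: carbonyl C bonded to C and –OCH3 → ester.
  C≡C: C≡C triple bond → alkyne.
  CH(CH2OH): pendant –CH2OH on an sp³ backbone C → alcohol.
  CO: –C(=O)– with carbon on both sides → ketone.
  CH(CH2I): pendant –CH2X: halogen on sp³ carbon → alkyl halide.
  CH(COOCH3): pendant –COOCH3: carbonyl C bonded to C and –OCH3 → ester.
  CO: –C(=O)– with carbon on both sides → ketone.
  CH(CHO): pendant –CHO: carbonyl C bonded to C and H → aldehyde.
  CH2Br: halogen on an sp³ carbon → alkyl halide.
Ketone appears at: CO, CO → 2.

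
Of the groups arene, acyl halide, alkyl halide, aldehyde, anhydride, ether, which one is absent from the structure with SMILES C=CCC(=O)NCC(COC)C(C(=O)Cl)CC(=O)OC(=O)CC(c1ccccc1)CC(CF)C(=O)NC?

alkyl halide: present (CH(CH2F) — pendant –CH2X: halogen on sp³ carbon → alkyl halide).
arene: present (CH(C6H5) — pendant –C6H5: benzene ring → arene).
anhydride: present (CH2CO-O-COCH2 — two acyl groups sharing one oxygen, –C(=O)–O–C(=O)– → anhydride).
ether: present (CH(CH2OCH3) — pendant –CH2OCH3: C–O–C linkage → ether).
acyl halide: present (CH(COCl) — pendant –C(=O)X: carbonyl C bonded to C and halogen → acyl halide).
aldehyde: no segment matches this pattern.

aldehyde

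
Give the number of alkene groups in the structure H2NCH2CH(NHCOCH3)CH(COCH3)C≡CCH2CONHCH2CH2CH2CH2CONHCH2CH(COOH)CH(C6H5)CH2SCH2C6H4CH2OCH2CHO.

0

Taking each segment in turn:
  H2NCH2: –NH2 on an sp³ carbon with no adjacent C=O → amine.
  CH(NHCOCH3): pendant –NHC(=O)CH3: N bonded to a carbonyl → amide (not amine).
  CH(COCH3): pendant –COCH3: carbonyl C bonded to two carbons → ketone.
  C≡C: C≡C triple bond → alkyne.
  CH2CONHCH2: –C(=O)–N– linkage → amide (the N is not an amine).
  CH2CONHCH2: –C(=O)–N– linkage → amide (the N is not an amine).
  CH(COOH): pendant –COOH: carbonyl C bonded to C and –OH → carboxylic acid.
  CH(C6H5): pendant –C6H5: benzene ring → arene.
  CH2SCH2: C–S–C linkage → sulfide (thioether).
  C6H4: para-disubstituted benzene ring → arene.
  CH2OCH2: C–O–C with sp³ carbons on both sides and no adjacent C=O → ether.
  CHO: terminal –CHO: carbonyl C bonded to H and C → aldehyde.
No segment is a alkene: C≡C is alkyne, not alkene; CH(C6H5) is arene, not alkene; C6H4 is arene, not alkene. → 0.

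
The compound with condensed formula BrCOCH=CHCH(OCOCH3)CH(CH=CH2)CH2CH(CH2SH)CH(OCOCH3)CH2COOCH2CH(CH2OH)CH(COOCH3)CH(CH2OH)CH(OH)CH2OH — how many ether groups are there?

–C(=O)Br: carbonyl C bonded to C and to a halogen → acyl halide (not alkyl halide).
C=C double bond → alkene.
pendant –OC(=O)CH3: an acyloxy group → ester.
pendant –CH=CH2: C=C double bond → alkene.
pendant –CH2SH → thiol.
pendant –OC(=O)CH3: an acyloxy group → ester.
–C(=O)–O–C with C on the carbonyl side → ester.
pendant –CH2OH on an sp³ backbone C → alcohol.
pendant –COOCH3: carbonyl C bonded to C and –OCH3 → ester.
pendant –CH2OH on an sp³ backbone C → alcohol.
–OH on an sp³ carbon → alcohol (secondary).
–OH on an sp³ carbon → alcohol.
No segment is a ether: CH(OCOCH3) is ester, not ether; CH(OCOCH3) is ester, not ether; CH2COOCH2 is ester, not ether. → 0.

0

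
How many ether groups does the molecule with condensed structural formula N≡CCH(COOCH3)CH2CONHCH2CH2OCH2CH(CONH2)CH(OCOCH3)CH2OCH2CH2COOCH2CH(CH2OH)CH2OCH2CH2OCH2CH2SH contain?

N≡C–: carbon triple-bonded to nitrogen → nitrile.
pendant –COOCH3: carbonyl C bonded to C and –OCH3 → ester.
–C(=O)–N– linkage → amide (the N is not an amine).
C–O–C with sp³ carbons on both sides and no adjacent C=O → ether.
pendant –CONH2: carbonyl C bonded to C and N → amide.
pendant –OC(=O)CH3: an acyloxy group → ester.
C–O–C with sp³ carbons on both sides and no adjacent C=O → ether.
–C(=O)–O–C with C on the carbonyl side → ester.
pendant –CH2OH on an sp³ backbone C → alcohol.
C–O–C with sp³ carbons on both sides and no adjacent C=O → ether.
C–O–C with sp³ carbons on both sides and no adjacent C=O → ether.
–SH on an sp³ carbon → thiol.
Ether appears at: CH2OCH2, CH2OCH2, CH2OCH2, CH2OCH2 → 4.

4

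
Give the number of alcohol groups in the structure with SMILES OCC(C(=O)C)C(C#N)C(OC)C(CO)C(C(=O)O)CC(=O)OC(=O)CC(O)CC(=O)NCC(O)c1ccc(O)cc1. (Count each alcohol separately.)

Taking each segment in turn:
  HOCH2: HO– on an sp³ carbon → alcohol.
  CH(COCH3): pendant –COCH3: carbonyl C bonded to two carbons → ketone.
  CH(CN): pendant –C≡N: nitrile.
  CH(OCH3): pendant –OCH3: C–O–C with sp³ C, no adjacent C=O → ether.
  CH(CH2OH): pendant –CH2OH on an sp³ backbone C → alcohol.
  CH(COOH): pendant –COOH: carbonyl C bonded to C and –OH → carboxylic acid.
  CH2CO-O-COCH2: two acyl groups sharing one oxygen, –C(=O)–O–C(=O)– → anhydride.
  CH(OH): –OH on an sp³ carbon → alcohol (secondary).
  CH2CONHCH2: –C(=O)–N– linkage → amide (the N is not an amine).
  CH(OH): –OH on an sp³ carbon → alcohol (secondary).
  C6H4OH: –OH attached directly to an aromatic ring → phenol (not alcohol); the ring itself is an arene.
Alcohol appears at: HOCH2, CH(CH2OH), CH(OH), CH(OH) → 4.

4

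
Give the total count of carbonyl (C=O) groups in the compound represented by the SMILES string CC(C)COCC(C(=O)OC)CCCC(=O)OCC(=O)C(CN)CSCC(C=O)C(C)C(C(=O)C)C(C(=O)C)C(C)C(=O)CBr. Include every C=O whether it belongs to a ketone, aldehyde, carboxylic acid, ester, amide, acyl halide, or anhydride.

7

CH(COOCH3): ester, 1 C=O (running total 1).
CH2COOCH2: ester, 1 C=O (running total 2).
CO: ketone, 1 C=O (running total 3).
CH(CHO): aldehyde, 1 C=O (running total 4).
CH(COCH3): ketone, 1 C=O (running total 5).
CH(COCH3): ketone, 1 C=O (running total 6).
CO: ketone, 1 C=O (running total 7).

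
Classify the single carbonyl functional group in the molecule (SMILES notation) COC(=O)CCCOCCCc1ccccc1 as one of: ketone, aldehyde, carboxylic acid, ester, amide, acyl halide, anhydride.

The carbonyl is in the CH3OOC segment: CH3O–C(=O)–: carbonyl C bonded to C and to –OCH3 → ester (not ketone + ether).

ester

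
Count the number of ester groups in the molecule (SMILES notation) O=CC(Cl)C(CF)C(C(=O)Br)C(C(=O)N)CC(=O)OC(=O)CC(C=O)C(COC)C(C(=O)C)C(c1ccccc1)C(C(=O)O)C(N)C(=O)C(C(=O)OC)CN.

Working along the chain:
  OHC: terminal –CHO: carbonyl C bonded to H and C → aldehyde.
  CH(Cl): halogen on an sp³ carbon → alkyl halide.
  CH(CH2F): pendant –CH2X: halogen on sp³ carbon → alkyl halide.
  CH(COBr): pendant –C(=O)X: carbonyl C bonded to C and halogen → acyl halide.
  CH(CONH2): pendant –CONH2: carbonyl C bonded to C and N → amide.
  CH2CO-O-COCH2: two acyl groups sharing one oxygen, –C(=O)–O–C(=O)– → anhydride.
  CH(CHO): pendant –CHO: carbonyl C bonded to C and H → aldehyde.
  CH(CH2OCH3): pendant –CH2OCH3: C–O–C linkage → ether.
  CH(COCH3): pendant –COCH3: carbonyl C bonded to two carbons → ketone.
  CH(C6H5): pendant –C6H5: benzene ring → arene.
  CH(COOH): pendant –COOH: carbonyl C bonded to C and –OH → carboxylic acid.
  CH(NH2): –NH2 on an sp³ carbon with no adjacent C=O → amine.
  CO: –C(=O)– with carbon on both sides → ketone.
  CH(COOCH3): pendant –COOCH3: carbonyl C bonded to C and –OCH3 → ester.
  CH2NH2: –NH2 on an sp³ carbon with no adjacent C=O → amine.
Ester appears at: CH(COOCH3) → 1.

1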